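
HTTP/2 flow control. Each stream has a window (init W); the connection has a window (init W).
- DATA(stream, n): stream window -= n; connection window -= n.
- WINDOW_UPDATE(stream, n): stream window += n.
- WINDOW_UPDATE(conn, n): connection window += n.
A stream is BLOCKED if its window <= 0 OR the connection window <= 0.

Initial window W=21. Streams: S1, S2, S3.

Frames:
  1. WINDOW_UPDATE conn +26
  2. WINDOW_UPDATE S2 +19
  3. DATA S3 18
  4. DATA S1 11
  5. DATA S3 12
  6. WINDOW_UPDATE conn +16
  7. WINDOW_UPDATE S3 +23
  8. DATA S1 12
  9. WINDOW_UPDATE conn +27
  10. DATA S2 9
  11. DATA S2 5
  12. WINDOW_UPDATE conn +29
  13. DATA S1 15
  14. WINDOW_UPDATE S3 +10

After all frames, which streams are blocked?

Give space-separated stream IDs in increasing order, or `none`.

Op 1: conn=47 S1=21 S2=21 S3=21 blocked=[]
Op 2: conn=47 S1=21 S2=40 S3=21 blocked=[]
Op 3: conn=29 S1=21 S2=40 S3=3 blocked=[]
Op 4: conn=18 S1=10 S2=40 S3=3 blocked=[]
Op 5: conn=6 S1=10 S2=40 S3=-9 blocked=[3]
Op 6: conn=22 S1=10 S2=40 S3=-9 blocked=[3]
Op 7: conn=22 S1=10 S2=40 S3=14 blocked=[]
Op 8: conn=10 S1=-2 S2=40 S3=14 blocked=[1]
Op 9: conn=37 S1=-2 S2=40 S3=14 blocked=[1]
Op 10: conn=28 S1=-2 S2=31 S3=14 blocked=[1]
Op 11: conn=23 S1=-2 S2=26 S3=14 blocked=[1]
Op 12: conn=52 S1=-2 S2=26 S3=14 blocked=[1]
Op 13: conn=37 S1=-17 S2=26 S3=14 blocked=[1]
Op 14: conn=37 S1=-17 S2=26 S3=24 blocked=[1]

Answer: S1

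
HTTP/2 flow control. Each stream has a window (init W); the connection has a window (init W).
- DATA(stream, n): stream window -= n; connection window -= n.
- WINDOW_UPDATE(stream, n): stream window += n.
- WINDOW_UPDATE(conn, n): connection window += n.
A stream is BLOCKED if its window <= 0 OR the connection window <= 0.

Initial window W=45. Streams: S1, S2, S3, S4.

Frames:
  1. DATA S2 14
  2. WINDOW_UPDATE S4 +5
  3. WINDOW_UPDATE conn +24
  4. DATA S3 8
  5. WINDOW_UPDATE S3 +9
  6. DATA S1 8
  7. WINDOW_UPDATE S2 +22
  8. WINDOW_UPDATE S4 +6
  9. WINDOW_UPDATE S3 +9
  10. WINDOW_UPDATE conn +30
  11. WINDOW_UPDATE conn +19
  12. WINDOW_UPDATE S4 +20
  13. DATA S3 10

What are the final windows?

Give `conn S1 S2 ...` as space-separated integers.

Answer: 78 37 53 45 76

Derivation:
Op 1: conn=31 S1=45 S2=31 S3=45 S4=45 blocked=[]
Op 2: conn=31 S1=45 S2=31 S3=45 S4=50 blocked=[]
Op 3: conn=55 S1=45 S2=31 S3=45 S4=50 blocked=[]
Op 4: conn=47 S1=45 S2=31 S3=37 S4=50 blocked=[]
Op 5: conn=47 S1=45 S2=31 S3=46 S4=50 blocked=[]
Op 6: conn=39 S1=37 S2=31 S3=46 S4=50 blocked=[]
Op 7: conn=39 S1=37 S2=53 S3=46 S4=50 blocked=[]
Op 8: conn=39 S1=37 S2=53 S3=46 S4=56 blocked=[]
Op 9: conn=39 S1=37 S2=53 S3=55 S4=56 blocked=[]
Op 10: conn=69 S1=37 S2=53 S3=55 S4=56 blocked=[]
Op 11: conn=88 S1=37 S2=53 S3=55 S4=56 blocked=[]
Op 12: conn=88 S1=37 S2=53 S3=55 S4=76 blocked=[]
Op 13: conn=78 S1=37 S2=53 S3=45 S4=76 blocked=[]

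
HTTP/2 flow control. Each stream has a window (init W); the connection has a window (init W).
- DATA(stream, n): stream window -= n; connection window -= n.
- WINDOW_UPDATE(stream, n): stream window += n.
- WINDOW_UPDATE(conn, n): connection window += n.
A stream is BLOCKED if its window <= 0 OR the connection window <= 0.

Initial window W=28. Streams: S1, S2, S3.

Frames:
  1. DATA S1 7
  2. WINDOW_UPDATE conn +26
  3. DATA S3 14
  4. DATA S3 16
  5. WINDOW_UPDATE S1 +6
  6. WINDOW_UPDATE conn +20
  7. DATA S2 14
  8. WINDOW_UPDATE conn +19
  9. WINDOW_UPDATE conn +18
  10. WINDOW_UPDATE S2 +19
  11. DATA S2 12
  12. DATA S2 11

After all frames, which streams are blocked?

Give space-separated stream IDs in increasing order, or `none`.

Answer: S3

Derivation:
Op 1: conn=21 S1=21 S2=28 S3=28 blocked=[]
Op 2: conn=47 S1=21 S2=28 S3=28 blocked=[]
Op 3: conn=33 S1=21 S2=28 S3=14 blocked=[]
Op 4: conn=17 S1=21 S2=28 S3=-2 blocked=[3]
Op 5: conn=17 S1=27 S2=28 S3=-2 blocked=[3]
Op 6: conn=37 S1=27 S2=28 S3=-2 blocked=[3]
Op 7: conn=23 S1=27 S2=14 S3=-2 blocked=[3]
Op 8: conn=42 S1=27 S2=14 S3=-2 blocked=[3]
Op 9: conn=60 S1=27 S2=14 S3=-2 blocked=[3]
Op 10: conn=60 S1=27 S2=33 S3=-2 blocked=[3]
Op 11: conn=48 S1=27 S2=21 S3=-2 blocked=[3]
Op 12: conn=37 S1=27 S2=10 S3=-2 blocked=[3]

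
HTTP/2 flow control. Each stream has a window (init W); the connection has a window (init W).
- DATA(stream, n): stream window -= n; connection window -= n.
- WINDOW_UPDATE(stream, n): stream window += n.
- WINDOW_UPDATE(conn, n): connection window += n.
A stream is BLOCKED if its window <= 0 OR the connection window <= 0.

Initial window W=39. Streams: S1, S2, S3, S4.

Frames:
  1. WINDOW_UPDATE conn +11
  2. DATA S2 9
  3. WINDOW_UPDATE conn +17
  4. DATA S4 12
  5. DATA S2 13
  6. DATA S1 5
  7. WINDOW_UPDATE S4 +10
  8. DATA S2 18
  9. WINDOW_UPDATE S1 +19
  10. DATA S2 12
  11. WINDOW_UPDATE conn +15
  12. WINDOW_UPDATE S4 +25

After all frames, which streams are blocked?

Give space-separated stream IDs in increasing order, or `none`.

Op 1: conn=50 S1=39 S2=39 S3=39 S4=39 blocked=[]
Op 2: conn=41 S1=39 S2=30 S3=39 S4=39 blocked=[]
Op 3: conn=58 S1=39 S2=30 S3=39 S4=39 blocked=[]
Op 4: conn=46 S1=39 S2=30 S3=39 S4=27 blocked=[]
Op 5: conn=33 S1=39 S2=17 S3=39 S4=27 blocked=[]
Op 6: conn=28 S1=34 S2=17 S3=39 S4=27 blocked=[]
Op 7: conn=28 S1=34 S2=17 S3=39 S4=37 blocked=[]
Op 8: conn=10 S1=34 S2=-1 S3=39 S4=37 blocked=[2]
Op 9: conn=10 S1=53 S2=-1 S3=39 S4=37 blocked=[2]
Op 10: conn=-2 S1=53 S2=-13 S3=39 S4=37 blocked=[1, 2, 3, 4]
Op 11: conn=13 S1=53 S2=-13 S3=39 S4=37 blocked=[2]
Op 12: conn=13 S1=53 S2=-13 S3=39 S4=62 blocked=[2]

Answer: S2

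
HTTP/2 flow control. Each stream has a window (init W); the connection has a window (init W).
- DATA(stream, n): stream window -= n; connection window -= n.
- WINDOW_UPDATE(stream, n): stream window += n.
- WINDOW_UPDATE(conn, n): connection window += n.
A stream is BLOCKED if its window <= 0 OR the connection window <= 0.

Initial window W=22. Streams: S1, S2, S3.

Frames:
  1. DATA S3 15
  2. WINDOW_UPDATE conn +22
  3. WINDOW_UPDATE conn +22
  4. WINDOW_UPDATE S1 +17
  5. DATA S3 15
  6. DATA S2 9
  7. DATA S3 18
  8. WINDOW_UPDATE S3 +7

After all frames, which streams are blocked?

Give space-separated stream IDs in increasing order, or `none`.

Answer: S3

Derivation:
Op 1: conn=7 S1=22 S2=22 S3=7 blocked=[]
Op 2: conn=29 S1=22 S2=22 S3=7 blocked=[]
Op 3: conn=51 S1=22 S2=22 S3=7 blocked=[]
Op 4: conn=51 S1=39 S2=22 S3=7 blocked=[]
Op 5: conn=36 S1=39 S2=22 S3=-8 blocked=[3]
Op 6: conn=27 S1=39 S2=13 S3=-8 blocked=[3]
Op 7: conn=9 S1=39 S2=13 S3=-26 blocked=[3]
Op 8: conn=9 S1=39 S2=13 S3=-19 blocked=[3]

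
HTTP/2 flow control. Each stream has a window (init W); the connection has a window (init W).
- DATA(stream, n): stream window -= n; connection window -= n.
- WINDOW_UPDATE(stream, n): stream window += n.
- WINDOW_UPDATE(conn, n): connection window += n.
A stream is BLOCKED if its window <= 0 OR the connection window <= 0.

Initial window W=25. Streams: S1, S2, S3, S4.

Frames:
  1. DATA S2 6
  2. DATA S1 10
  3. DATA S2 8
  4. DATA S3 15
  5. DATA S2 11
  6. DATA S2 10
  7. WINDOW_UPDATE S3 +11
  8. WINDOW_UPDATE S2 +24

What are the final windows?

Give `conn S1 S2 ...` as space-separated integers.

Answer: -35 15 14 21 25

Derivation:
Op 1: conn=19 S1=25 S2=19 S3=25 S4=25 blocked=[]
Op 2: conn=9 S1=15 S2=19 S3=25 S4=25 blocked=[]
Op 3: conn=1 S1=15 S2=11 S3=25 S4=25 blocked=[]
Op 4: conn=-14 S1=15 S2=11 S3=10 S4=25 blocked=[1, 2, 3, 4]
Op 5: conn=-25 S1=15 S2=0 S3=10 S4=25 blocked=[1, 2, 3, 4]
Op 6: conn=-35 S1=15 S2=-10 S3=10 S4=25 blocked=[1, 2, 3, 4]
Op 7: conn=-35 S1=15 S2=-10 S3=21 S4=25 blocked=[1, 2, 3, 4]
Op 8: conn=-35 S1=15 S2=14 S3=21 S4=25 blocked=[1, 2, 3, 4]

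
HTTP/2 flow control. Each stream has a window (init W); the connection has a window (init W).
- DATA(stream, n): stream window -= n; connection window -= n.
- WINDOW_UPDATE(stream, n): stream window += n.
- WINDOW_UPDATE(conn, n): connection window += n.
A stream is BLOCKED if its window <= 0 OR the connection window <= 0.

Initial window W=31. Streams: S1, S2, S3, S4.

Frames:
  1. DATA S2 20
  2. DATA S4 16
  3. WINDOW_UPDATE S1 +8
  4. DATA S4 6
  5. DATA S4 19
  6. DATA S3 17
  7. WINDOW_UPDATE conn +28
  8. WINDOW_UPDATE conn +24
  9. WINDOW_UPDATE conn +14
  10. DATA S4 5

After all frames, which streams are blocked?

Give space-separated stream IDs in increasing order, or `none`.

Op 1: conn=11 S1=31 S2=11 S3=31 S4=31 blocked=[]
Op 2: conn=-5 S1=31 S2=11 S3=31 S4=15 blocked=[1, 2, 3, 4]
Op 3: conn=-5 S1=39 S2=11 S3=31 S4=15 blocked=[1, 2, 3, 4]
Op 4: conn=-11 S1=39 S2=11 S3=31 S4=9 blocked=[1, 2, 3, 4]
Op 5: conn=-30 S1=39 S2=11 S3=31 S4=-10 blocked=[1, 2, 3, 4]
Op 6: conn=-47 S1=39 S2=11 S3=14 S4=-10 blocked=[1, 2, 3, 4]
Op 7: conn=-19 S1=39 S2=11 S3=14 S4=-10 blocked=[1, 2, 3, 4]
Op 8: conn=5 S1=39 S2=11 S3=14 S4=-10 blocked=[4]
Op 9: conn=19 S1=39 S2=11 S3=14 S4=-10 blocked=[4]
Op 10: conn=14 S1=39 S2=11 S3=14 S4=-15 blocked=[4]

Answer: S4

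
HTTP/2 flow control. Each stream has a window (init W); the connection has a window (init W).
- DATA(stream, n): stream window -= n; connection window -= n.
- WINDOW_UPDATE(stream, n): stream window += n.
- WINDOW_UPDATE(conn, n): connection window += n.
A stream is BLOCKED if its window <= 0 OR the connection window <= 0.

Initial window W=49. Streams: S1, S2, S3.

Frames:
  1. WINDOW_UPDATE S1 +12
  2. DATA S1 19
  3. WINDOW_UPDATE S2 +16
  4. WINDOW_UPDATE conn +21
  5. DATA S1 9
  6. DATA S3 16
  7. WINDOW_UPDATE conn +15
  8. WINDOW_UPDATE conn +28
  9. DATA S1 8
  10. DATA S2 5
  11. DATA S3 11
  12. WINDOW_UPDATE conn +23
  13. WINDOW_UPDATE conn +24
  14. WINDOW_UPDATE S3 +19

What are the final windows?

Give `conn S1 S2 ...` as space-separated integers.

Answer: 92 25 60 41

Derivation:
Op 1: conn=49 S1=61 S2=49 S3=49 blocked=[]
Op 2: conn=30 S1=42 S2=49 S3=49 blocked=[]
Op 3: conn=30 S1=42 S2=65 S3=49 blocked=[]
Op 4: conn=51 S1=42 S2=65 S3=49 blocked=[]
Op 5: conn=42 S1=33 S2=65 S3=49 blocked=[]
Op 6: conn=26 S1=33 S2=65 S3=33 blocked=[]
Op 7: conn=41 S1=33 S2=65 S3=33 blocked=[]
Op 8: conn=69 S1=33 S2=65 S3=33 blocked=[]
Op 9: conn=61 S1=25 S2=65 S3=33 blocked=[]
Op 10: conn=56 S1=25 S2=60 S3=33 blocked=[]
Op 11: conn=45 S1=25 S2=60 S3=22 blocked=[]
Op 12: conn=68 S1=25 S2=60 S3=22 blocked=[]
Op 13: conn=92 S1=25 S2=60 S3=22 blocked=[]
Op 14: conn=92 S1=25 S2=60 S3=41 blocked=[]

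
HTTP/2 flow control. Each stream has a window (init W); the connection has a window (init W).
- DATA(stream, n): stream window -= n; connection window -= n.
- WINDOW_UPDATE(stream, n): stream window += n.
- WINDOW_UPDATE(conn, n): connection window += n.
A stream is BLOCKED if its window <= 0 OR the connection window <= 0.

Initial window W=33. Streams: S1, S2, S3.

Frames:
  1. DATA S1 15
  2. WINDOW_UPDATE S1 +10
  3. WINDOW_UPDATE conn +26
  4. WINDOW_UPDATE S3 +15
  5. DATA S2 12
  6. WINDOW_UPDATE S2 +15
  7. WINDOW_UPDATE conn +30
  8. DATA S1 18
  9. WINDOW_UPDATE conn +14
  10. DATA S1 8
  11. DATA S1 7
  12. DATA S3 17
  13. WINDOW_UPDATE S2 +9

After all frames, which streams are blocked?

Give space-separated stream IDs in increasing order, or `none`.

Answer: S1

Derivation:
Op 1: conn=18 S1=18 S2=33 S3=33 blocked=[]
Op 2: conn=18 S1=28 S2=33 S3=33 blocked=[]
Op 3: conn=44 S1=28 S2=33 S3=33 blocked=[]
Op 4: conn=44 S1=28 S2=33 S3=48 blocked=[]
Op 5: conn=32 S1=28 S2=21 S3=48 blocked=[]
Op 6: conn=32 S1=28 S2=36 S3=48 blocked=[]
Op 7: conn=62 S1=28 S2=36 S3=48 blocked=[]
Op 8: conn=44 S1=10 S2=36 S3=48 blocked=[]
Op 9: conn=58 S1=10 S2=36 S3=48 blocked=[]
Op 10: conn=50 S1=2 S2=36 S3=48 blocked=[]
Op 11: conn=43 S1=-5 S2=36 S3=48 blocked=[1]
Op 12: conn=26 S1=-5 S2=36 S3=31 blocked=[1]
Op 13: conn=26 S1=-5 S2=45 S3=31 blocked=[1]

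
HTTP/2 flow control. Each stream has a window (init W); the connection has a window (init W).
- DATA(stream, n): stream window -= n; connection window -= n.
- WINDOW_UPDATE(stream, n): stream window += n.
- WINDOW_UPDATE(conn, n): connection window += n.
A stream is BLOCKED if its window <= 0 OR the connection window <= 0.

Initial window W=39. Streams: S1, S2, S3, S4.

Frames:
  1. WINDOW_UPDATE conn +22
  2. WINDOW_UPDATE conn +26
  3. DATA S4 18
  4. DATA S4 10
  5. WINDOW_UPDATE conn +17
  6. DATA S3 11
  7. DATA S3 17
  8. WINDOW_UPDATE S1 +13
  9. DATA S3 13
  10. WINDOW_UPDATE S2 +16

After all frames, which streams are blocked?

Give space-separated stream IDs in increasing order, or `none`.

Answer: S3

Derivation:
Op 1: conn=61 S1=39 S2=39 S3=39 S4=39 blocked=[]
Op 2: conn=87 S1=39 S2=39 S3=39 S4=39 blocked=[]
Op 3: conn=69 S1=39 S2=39 S3=39 S4=21 blocked=[]
Op 4: conn=59 S1=39 S2=39 S3=39 S4=11 blocked=[]
Op 5: conn=76 S1=39 S2=39 S3=39 S4=11 blocked=[]
Op 6: conn=65 S1=39 S2=39 S3=28 S4=11 blocked=[]
Op 7: conn=48 S1=39 S2=39 S3=11 S4=11 blocked=[]
Op 8: conn=48 S1=52 S2=39 S3=11 S4=11 blocked=[]
Op 9: conn=35 S1=52 S2=39 S3=-2 S4=11 blocked=[3]
Op 10: conn=35 S1=52 S2=55 S3=-2 S4=11 blocked=[3]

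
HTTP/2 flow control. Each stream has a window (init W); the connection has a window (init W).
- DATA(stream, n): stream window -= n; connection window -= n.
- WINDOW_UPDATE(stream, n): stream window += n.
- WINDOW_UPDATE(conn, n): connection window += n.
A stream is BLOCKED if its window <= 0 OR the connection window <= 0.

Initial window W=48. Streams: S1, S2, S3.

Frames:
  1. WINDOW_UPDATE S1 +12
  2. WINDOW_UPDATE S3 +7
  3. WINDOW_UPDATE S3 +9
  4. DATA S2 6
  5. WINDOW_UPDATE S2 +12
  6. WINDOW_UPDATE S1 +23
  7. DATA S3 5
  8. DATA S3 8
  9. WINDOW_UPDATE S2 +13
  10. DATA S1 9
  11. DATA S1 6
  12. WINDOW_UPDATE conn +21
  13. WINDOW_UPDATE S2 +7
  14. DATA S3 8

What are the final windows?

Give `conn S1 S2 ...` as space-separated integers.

Answer: 27 68 74 43

Derivation:
Op 1: conn=48 S1=60 S2=48 S3=48 blocked=[]
Op 2: conn=48 S1=60 S2=48 S3=55 blocked=[]
Op 3: conn=48 S1=60 S2=48 S3=64 blocked=[]
Op 4: conn=42 S1=60 S2=42 S3=64 blocked=[]
Op 5: conn=42 S1=60 S2=54 S3=64 blocked=[]
Op 6: conn=42 S1=83 S2=54 S3=64 blocked=[]
Op 7: conn=37 S1=83 S2=54 S3=59 blocked=[]
Op 8: conn=29 S1=83 S2=54 S3=51 blocked=[]
Op 9: conn=29 S1=83 S2=67 S3=51 blocked=[]
Op 10: conn=20 S1=74 S2=67 S3=51 blocked=[]
Op 11: conn=14 S1=68 S2=67 S3=51 blocked=[]
Op 12: conn=35 S1=68 S2=67 S3=51 blocked=[]
Op 13: conn=35 S1=68 S2=74 S3=51 blocked=[]
Op 14: conn=27 S1=68 S2=74 S3=43 blocked=[]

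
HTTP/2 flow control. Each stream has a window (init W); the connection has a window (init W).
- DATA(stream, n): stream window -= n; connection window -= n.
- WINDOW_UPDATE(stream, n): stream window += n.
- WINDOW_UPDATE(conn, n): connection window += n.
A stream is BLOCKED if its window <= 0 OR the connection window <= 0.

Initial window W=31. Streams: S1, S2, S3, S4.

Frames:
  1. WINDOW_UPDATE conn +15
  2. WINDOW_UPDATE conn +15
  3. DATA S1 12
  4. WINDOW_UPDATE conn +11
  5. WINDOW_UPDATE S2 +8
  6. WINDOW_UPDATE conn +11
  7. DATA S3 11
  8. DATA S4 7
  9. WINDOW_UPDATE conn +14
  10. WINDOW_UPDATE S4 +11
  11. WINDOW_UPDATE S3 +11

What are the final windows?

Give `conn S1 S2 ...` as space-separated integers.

Answer: 67 19 39 31 35

Derivation:
Op 1: conn=46 S1=31 S2=31 S3=31 S4=31 blocked=[]
Op 2: conn=61 S1=31 S2=31 S3=31 S4=31 blocked=[]
Op 3: conn=49 S1=19 S2=31 S3=31 S4=31 blocked=[]
Op 4: conn=60 S1=19 S2=31 S3=31 S4=31 blocked=[]
Op 5: conn=60 S1=19 S2=39 S3=31 S4=31 blocked=[]
Op 6: conn=71 S1=19 S2=39 S3=31 S4=31 blocked=[]
Op 7: conn=60 S1=19 S2=39 S3=20 S4=31 blocked=[]
Op 8: conn=53 S1=19 S2=39 S3=20 S4=24 blocked=[]
Op 9: conn=67 S1=19 S2=39 S3=20 S4=24 blocked=[]
Op 10: conn=67 S1=19 S2=39 S3=20 S4=35 blocked=[]
Op 11: conn=67 S1=19 S2=39 S3=31 S4=35 blocked=[]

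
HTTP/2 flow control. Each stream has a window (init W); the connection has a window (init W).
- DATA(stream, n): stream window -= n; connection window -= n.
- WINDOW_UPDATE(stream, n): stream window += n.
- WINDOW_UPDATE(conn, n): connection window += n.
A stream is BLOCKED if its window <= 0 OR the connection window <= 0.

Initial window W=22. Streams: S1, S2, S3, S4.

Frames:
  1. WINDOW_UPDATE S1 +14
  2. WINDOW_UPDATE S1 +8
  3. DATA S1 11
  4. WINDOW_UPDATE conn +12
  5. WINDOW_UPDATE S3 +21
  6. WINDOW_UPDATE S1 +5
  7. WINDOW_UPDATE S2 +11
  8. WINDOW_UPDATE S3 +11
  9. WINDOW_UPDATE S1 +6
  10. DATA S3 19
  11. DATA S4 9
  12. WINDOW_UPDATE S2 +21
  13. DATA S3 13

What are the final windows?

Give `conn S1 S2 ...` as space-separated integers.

Op 1: conn=22 S1=36 S2=22 S3=22 S4=22 blocked=[]
Op 2: conn=22 S1=44 S2=22 S3=22 S4=22 blocked=[]
Op 3: conn=11 S1=33 S2=22 S3=22 S4=22 blocked=[]
Op 4: conn=23 S1=33 S2=22 S3=22 S4=22 blocked=[]
Op 5: conn=23 S1=33 S2=22 S3=43 S4=22 blocked=[]
Op 6: conn=23 S1=38 S2=22 S3=43 S4=22 blocked=[]
Op 7: conn=23 S1=38 S2=33 S3=43 S4=22 blocked=[]
Op 8: conn=23 S1=38 S2=33 S3=54 S4=22 blocked=[]
Op 9: conn=23 S1=44 S2=33 S3=54 S4=22 blocked=[]
Op 10: conn=4 S1=44 S2=33 S3=35 S4=22 blocked=[]
Op 11: conn=-5 S1=44 S2=33 S3=35 S4=13 blocked=[1, 2, 3, 4]
Op 12: conn=-5 S1=44 S2=54 S3=35 S4=13 blocked=[1, 2, 3, 4]
Op 13: conn=-18 S1=44 S2=54 S3=22 S4=13 blocked=[1, 2, 3, 4]

Answer: -18 44 54 22 13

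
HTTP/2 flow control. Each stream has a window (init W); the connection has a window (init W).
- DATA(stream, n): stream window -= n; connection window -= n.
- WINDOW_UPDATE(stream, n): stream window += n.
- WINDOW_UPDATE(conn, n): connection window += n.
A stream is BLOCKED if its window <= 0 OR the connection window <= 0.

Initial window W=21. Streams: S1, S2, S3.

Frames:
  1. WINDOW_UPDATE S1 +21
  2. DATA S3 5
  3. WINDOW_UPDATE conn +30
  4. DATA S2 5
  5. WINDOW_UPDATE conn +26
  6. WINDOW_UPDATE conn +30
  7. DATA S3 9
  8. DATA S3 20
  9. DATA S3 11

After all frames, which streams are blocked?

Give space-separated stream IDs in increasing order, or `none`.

Answer: S3

Derivation:
Op 1: conn=21 S1=42 S2=21 S3=21 blocked=[]
Op 2: conn=16 S1=42 S2=21 S3=16 blocked=[]
Op 3: conn=46 S1=42 S2=21 S3=16 blocked=[]
Op 4: conn=41 S1=42 S2=16 S3=16 blocked=[]
Op 5: conn=67 S1=42 S2=16 S3=16 blocked=[]
Op 6: conn=97 S1=42 S2=16 S3=16 blocked=[]
Op 7: conn=88 S1=42 S2=16 S3=7 blocked=[]
Op 8: conn=68 S1=42 S2=16 S3=-13 blocked=[3]
Op 9: conn=57 S1=42 S2=16 S3=-24 blocked=[3]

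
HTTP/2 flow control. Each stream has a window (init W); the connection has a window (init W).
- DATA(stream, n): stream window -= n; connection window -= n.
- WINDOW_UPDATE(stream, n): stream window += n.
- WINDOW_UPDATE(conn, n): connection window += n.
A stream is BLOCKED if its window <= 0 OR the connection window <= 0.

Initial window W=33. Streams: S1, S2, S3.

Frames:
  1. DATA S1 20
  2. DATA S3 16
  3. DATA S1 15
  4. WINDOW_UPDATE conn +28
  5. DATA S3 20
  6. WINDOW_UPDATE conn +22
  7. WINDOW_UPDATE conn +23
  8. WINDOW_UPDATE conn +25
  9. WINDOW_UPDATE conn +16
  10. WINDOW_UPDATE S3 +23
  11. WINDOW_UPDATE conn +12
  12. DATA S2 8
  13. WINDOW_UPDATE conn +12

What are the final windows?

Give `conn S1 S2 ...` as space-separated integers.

Op 1: conn=13 S1=13 S2=33 S3=33 blocked=[]
Op 2: conn=-3 S1=13 S2=33 S3=17 blocked=[1, 2, 3]
Op 3: conn=-18 S1=-2 S2=33 S3=17 blocked=[1, 2, 3]
Op 4: conn=10 S1=-2 S2=33 S3=17 blocked=[1]
Op 5: conn=-10 S1=-2 S2=33 S3=-3 blocked=[1, 2, 3]
Op 6: conn=12 S1=-2 S2=33 S3=-3 blocked=[1, 3]
Op 7: conn=35 S1=-2 S2=33 S3=-3 blocked=[1, 3]
Op 8: conn=60 S1=-2 S2=33 S3=-3 blocked=[1, 3]
Op 9: conn=76 S1=-2 S2=33 S3=-3 blocked=[1, 3]
Op 10: conn=76 S1=-2 S2=33 S3=20 blocked=[1]
Op 11: conn=88 S1=-2 S2=33 S3=20 blocked=[1]
Op 12: conn=80 S1=-2 S2=25 S3=20 blocked=[1]
Op 13: conn=92 S1=-2 S2=25 S3=20 blocked=[1]

Answer: 92 -2 25 20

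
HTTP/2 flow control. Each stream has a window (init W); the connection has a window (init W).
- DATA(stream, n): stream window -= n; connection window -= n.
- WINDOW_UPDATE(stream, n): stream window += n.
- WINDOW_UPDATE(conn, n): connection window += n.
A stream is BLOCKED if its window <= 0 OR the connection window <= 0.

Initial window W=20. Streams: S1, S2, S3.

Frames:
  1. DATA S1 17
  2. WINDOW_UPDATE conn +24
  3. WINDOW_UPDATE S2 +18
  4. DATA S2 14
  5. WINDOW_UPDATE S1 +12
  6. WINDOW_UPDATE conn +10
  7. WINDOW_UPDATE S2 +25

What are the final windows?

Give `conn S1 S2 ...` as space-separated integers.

Op 1: conn=3 S1=3 S2=20 S3=20 blocked=[]
Op 2: conn=27 S1=3 S2=20 S3=20 blocked=[]
Op 3: conn=27 S1=3 S2=38 S3=20 blocked=[]
Op 4: conn=13 S1=3 S2=24 S3=20 blocked=[]
Op 5: conn=13 S1=15 S2=24 S3=20 blocked=[]
Op 6: conn=23 S1=15 S2=24 S3=20 blocked=[]
Op 7: conn=23 S1=15 S2=49 S3=20 blocked=[]

Answer: 23 15 49 20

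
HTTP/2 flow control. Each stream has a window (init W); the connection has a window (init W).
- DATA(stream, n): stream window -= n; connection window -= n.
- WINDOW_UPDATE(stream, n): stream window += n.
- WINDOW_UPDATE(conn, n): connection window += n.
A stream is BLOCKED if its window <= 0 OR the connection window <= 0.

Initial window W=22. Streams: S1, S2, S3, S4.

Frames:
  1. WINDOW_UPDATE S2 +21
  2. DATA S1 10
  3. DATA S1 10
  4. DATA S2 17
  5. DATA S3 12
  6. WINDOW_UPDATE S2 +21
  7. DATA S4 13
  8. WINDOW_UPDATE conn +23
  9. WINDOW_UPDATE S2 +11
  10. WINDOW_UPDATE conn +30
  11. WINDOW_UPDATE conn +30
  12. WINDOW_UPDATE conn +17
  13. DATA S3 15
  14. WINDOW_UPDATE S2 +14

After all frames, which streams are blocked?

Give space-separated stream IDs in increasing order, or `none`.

Answer: S3

Derivation:
Op 1: conn=22 S1=22 S2=43 S3=22 S4=22 blocked=[]
Op 2: conn=12 S1=12 S2=43 S3=22 S4=22 blocked=[]
Op 3: conn=2 S1=2 S2=43 S3=22 S4=22 blocked=[]
Op 4: conn=-15 S1=2 S2=26 S3=22 S4=22 blocked=[1, 2, 3, 4]
Op 5: conn=-27 S1=2 S2=26 S3=10 S4=22 blocked=[1, 2, 3, 4]
Op 6: conn=-27 S1=2 S2=47 S3=10 S4=22 blocked=[1, 2, 3, 4]
Op 7: conn=-40 S1=2 S2=47 S3=10 S4=9 blocked=[1, 2, 3, 4]
Op 8: conn=-17 S1=2 S2=47 S3=10 S4=9 blocked=[1, 2, 3, 4]
Op 9: conn=-17 S1=2 S2=58 S3=10 S4=9 blocked=[1, 2, 3, 4]
Op 10: conn=13 S1=2 S2=58 S3=10 S4=9 blocked=[]
Op 11: conn=43 S1=2 S2=58 S3=10 S4=9 blocked=[]
Op 12: conn=60 S1=2 S2=58 S3=10 S4=9 blocked=[]
Op 13: conn=45 S1=2 S2=58 S3=-5 S4=9 blocked=[3]
Op 14: conn=45 S1=2 S2=72 S3=-5 S4=9 blocked=[3]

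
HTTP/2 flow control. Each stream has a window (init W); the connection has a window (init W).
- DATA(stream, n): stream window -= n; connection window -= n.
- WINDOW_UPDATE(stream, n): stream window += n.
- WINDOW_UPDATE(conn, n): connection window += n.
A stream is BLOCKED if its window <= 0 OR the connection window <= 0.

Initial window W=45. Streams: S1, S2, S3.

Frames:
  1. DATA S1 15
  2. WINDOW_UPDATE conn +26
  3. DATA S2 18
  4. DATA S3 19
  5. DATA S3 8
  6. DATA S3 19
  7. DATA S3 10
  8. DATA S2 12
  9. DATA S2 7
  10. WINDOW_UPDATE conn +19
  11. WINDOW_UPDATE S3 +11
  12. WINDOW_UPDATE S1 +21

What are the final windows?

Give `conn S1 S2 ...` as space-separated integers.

Answer: -18 51 8 0

Derivation:
Op 1: conn=30 S1=30 S2=45 S3=45 blocked=[]
Op 2: conn=56 S1=30 S2=45 S3=45 blocked=[]
Op 3: conn=38 S1=30 S2=27 S3=45 blocked=[]
Op 4: conn=19 S1=30 S2=27 S3=26 blocked=[]
Op 5: conn=11 S1=30 S2=27 S3=18 blocked=[]
Op 6: conn=-8 S1=30 S2=27 S3=-1 blocked=[1, 2, 3]
Op 7: conn=-18 S1=30 S2=27 S3=-11 blocked=[1, 2, 3]
Op 8: conn=-30 S1=30 S2=15 S3=-11 blocked=[1, 2, 3]
Op 9: conn=-37 S1=30 S2=8 S3=-11 blocked=[1, 2, 3]
Op 10: conn=-18 S1=30 S2=8 S3=-11 blocked=[1, 2, 3]
Op 11: conn=-18 S1=30 S2=8 S3=0 blocked=[1, 2, 3]
Op 12: conn=-18 S1=51 S2=8 S3=0 blocked=[1, 2, 3]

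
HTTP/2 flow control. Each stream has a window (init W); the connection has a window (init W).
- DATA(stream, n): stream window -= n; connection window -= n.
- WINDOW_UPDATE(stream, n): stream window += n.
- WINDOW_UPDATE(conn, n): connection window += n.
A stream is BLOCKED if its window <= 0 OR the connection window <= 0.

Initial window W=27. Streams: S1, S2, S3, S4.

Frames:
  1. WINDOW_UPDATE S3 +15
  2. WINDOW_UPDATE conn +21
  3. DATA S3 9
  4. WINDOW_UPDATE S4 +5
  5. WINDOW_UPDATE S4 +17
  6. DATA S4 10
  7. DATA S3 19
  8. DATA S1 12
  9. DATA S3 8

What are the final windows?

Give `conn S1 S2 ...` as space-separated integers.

Op 1: conn=27 S1=27 S2=27 S3=42 S4=27 blocked=[]
Op 2: conn=48 S1=27 S2=27 S3=42 S4=27 blocked=[]
Op 3: conn=39 S1=27 S2=27 S3=33 S4=27 blocked=[]
Op 4: conn=39 S1=27 S2=27 S3=33 S4=32 blocked=[]
Op 5: conn=39 S1=27 S2=27 S3=33 S4=49 blocked=[]
Op 6: conn=29 S1=27 S2=27 S3=33 S4=39 blocked=[]
Op 7: conn=10 S1=27 S2=27 S3=14 S4=39 blocked=[]
Op 8: conn=-2 S1=15 S2=27 S3=14 S4=39 blocked=[1, 2, 3, 4]
Op 9: conn=-10 S1=15 S2=27 S3=6 S4=39 blocked=[1, 2, 3, 4]

Answer: -10 15 27 6 39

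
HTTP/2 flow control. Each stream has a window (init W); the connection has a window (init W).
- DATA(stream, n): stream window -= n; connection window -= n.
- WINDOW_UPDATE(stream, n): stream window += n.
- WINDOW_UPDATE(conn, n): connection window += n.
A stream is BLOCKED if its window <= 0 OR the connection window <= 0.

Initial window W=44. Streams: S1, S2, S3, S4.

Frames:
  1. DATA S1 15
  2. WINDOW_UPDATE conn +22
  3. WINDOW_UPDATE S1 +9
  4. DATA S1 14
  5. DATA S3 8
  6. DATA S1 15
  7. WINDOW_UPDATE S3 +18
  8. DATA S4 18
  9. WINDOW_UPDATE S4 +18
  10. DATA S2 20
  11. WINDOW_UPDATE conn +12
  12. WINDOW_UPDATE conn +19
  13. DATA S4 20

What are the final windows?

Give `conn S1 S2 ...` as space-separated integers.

Op 1: conn=29 S1=29 S2=44 S3=44 S4=44 blocked=[]
Op 2: conn=51 S1=29 S2=44 S3=44 S4=44 blocked=[]
Op 3: conn=51 S1=38 S2=44 S3=44 S4=44 blocked=[]
Op 4: conn=37 S1=24 S2=44 S3=44 S4=44 blocked=[]
Op 5: conn=29 S1=24 S2=44 S3=36 S4=44 blocked=[]
Op 6: conn=14 S1=9 S2=44 S3=36 S4=44 blocked=[]
Op 7: conn=14 S1=9 S2=44 S3=54 S4=44 blocked=[]
Op 8: conn=-4 S1=9 S2=44 S3=54 S4=26 blocked=[1, 2, 3, 4]
Op 9: conn=-4 S1=9 S2=44 S3=54 S4=44 blocked=[1, 2, 3, 4]
Op 10: conn=-24 S1=9 S2=24 S3=54 S4=44 blocked=[1, 2, 3, 4]
Op 11: conn=-12 S1=9 S2=24 S3=54 S4=44 blocked=[1, 2, 3, 4]
Op 12: conn=7 S1=9 S2=24 S3=54 S4=44 blocked=[]
Op 13: conn=-13 S1=9 S2=24 S3=54 S4=24 blocked=[1, 2, 3, 4]

Answer: -13 9 24 54 24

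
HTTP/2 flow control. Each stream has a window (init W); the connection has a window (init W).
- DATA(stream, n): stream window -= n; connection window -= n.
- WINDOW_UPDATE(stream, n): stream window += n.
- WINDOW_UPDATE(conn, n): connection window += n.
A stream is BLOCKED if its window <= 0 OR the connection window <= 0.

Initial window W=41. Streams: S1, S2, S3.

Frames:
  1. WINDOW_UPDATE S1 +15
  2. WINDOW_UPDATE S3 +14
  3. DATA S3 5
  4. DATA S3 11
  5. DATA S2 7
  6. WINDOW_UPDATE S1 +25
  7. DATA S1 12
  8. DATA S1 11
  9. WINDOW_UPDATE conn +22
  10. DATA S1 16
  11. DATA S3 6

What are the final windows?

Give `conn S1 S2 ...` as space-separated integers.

Answer: -5 42 34 33

Derivation:
Op 1: conn=41 S1=56 S2=41 S3=41 blocked=[]
Op 2: conn=41 S1=56 S2=41 S3=55 blocked=[]
Op 3: conn=36 S1=56 S2=41 S3=50 blocked=[]
Op 4: conn=25 S1=56 S2=41 S3=39 blocked=[]
Op 5: conn=18 S1=56 S2=34 S3=39 blocked=[]
Op 6: conn=18 S1=81 S2=34 S3=39 blocked=[]
Op 7: conn=6 S1=69 S2=34 S3=39 blocked=[]
Op 8: conn=-5 S1=58 S2=34 S3=39 blocked=[1, 2, 3]
Op 9: conn=17 S1=58 S2=34 S3=39 blocked=[]
Op 10: conn=1 S1=42 S2=34 S3=39 blocked=[]
Op 11: conn=-5 S1=42 S2=34 S3=33 blocked=[1, 2, 3]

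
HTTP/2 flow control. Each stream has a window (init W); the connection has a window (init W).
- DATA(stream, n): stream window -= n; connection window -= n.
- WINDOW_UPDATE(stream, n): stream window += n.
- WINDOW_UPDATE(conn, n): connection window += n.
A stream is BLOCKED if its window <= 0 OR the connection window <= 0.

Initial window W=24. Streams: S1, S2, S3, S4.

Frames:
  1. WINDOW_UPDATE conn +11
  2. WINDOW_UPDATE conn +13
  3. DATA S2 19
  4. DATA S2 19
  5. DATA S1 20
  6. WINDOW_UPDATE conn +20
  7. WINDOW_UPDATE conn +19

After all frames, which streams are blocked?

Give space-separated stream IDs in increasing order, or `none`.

Op 1: conn=35 S1=24 S2=24 S3=24 S4=24 blocked=[]
Op 2: conn=48 S1=24 S2=24 S3=24 S4=24 blocked=[]
Op 3: conn=29 S1=24 S2=5 S3=24 S4=24 blocked=[]
Op 4: conn=10 S1=24 S2=-14 S3=24 S4=24 blocked=[2]
Op 5: conn=-10 S1=4 S2=-14 S3=24 S4=24 blocked=[1, 2, 3, 4]
Op 6: conn=10 S1=4 S2=-14 S3=24 S4=24 blocked=[2]
Op 7: conn=29 S1=4 S2=-14 S3=24 S4=24 blocked=[2]

Answer: S2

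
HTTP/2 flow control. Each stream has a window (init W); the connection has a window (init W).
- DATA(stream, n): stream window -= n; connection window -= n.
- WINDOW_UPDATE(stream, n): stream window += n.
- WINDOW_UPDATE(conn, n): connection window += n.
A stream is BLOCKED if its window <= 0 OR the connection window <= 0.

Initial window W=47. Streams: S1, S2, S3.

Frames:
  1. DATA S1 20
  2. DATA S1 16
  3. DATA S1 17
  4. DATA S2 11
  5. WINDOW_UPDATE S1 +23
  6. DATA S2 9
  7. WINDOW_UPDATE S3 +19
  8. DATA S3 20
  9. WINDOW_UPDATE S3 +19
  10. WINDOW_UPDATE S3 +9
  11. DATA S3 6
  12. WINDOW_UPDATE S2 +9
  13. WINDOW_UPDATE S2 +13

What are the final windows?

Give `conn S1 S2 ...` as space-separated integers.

Op 1: conn=27 S1=27 S2=47 S3=47 blocked=[]
Op 2: conn=11 S1=11 S2=47 S3=47 blocked=[]
Op 3: conn=-6 S1=-6 S2=47 S3=47 blocked=[1, 2, 3]
Op 4: conn=-17 S1=-6 S2=36 S3=47 blocked=[1, 2, 3]
Op 5: conn=-17 S1=17 S2=36 S3=47 blocked=[1, 2, 3]
Op 6: conn=-26 S1=17 S2=27 S3=47 blocked=[1, 2, 3]
Op 7: conn=-26 S1=17 S2=27 S3=66 blocked=[1, 2, 3]
Op 8: conn=-46 S1=17 S2=27 S3=46 blocked=[1, 2, 3]
Op 9: conn=-46 S1=17 S2=27 S3=65 blocked=[1, 2, 3]
Op 10: conn=-46 S1=17 S2=27 S3=74 blocked=[1, 2, 3]
Op 11: conn=-52 S1=17 S2=27 S3=68 blocked=[1, 2, 3]
Op 12: conn=-52 S1=17 S2=36 S3=68 blocked=[1, 2, 3]
Op 13: conn=-52 S1=17 S2=49 S3=68 blocked=[1, 2, 3]

Answer: -52 17 49 68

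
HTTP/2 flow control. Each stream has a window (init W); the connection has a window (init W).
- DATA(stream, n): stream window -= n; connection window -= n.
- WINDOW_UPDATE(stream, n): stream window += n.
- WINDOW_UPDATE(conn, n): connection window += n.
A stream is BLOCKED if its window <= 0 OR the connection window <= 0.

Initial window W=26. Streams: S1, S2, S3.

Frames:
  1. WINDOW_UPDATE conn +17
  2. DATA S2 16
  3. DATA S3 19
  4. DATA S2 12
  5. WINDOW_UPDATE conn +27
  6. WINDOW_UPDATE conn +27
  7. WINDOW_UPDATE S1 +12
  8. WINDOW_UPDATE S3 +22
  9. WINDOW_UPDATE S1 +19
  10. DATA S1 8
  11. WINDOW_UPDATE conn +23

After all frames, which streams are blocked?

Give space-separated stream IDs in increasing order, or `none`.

Answer: S2

Derivation:
Op 1: conn=43 S1=26 S2=26 S3=26 blocked=[]
Op 2: conn=27 S1=26 S2=10 S3=26 blocked=[]
Op 3: conn=8 S1=26 S2=10 S3=7 blocked=[]
Op 4: conn=-4 S1=26 S2=-2 S3=7 blocked=[1, 2, 3]
Op 5: conn=23 S1=26 S2=-2 S3=7 blocked=[2]
Op 6: conn=50 S1=26 S2=-2 S3=7 blocked=[2]
Op 7: conn=50 S1=38 S2=-2 S3=7 blocked=[2]
Op 8: conn=50 S1=38 S2=-2 S3=29 blocked=[2]
Op 9: conn=50 S1=57 S2=-2 S3=29 blocked=[2]
Op 10: conn=42 S1=49 S2=-2 S3=29 blocked=[2]
Op 11: conn=65 S1=49 S2=-2 S3=29 blocked=[2]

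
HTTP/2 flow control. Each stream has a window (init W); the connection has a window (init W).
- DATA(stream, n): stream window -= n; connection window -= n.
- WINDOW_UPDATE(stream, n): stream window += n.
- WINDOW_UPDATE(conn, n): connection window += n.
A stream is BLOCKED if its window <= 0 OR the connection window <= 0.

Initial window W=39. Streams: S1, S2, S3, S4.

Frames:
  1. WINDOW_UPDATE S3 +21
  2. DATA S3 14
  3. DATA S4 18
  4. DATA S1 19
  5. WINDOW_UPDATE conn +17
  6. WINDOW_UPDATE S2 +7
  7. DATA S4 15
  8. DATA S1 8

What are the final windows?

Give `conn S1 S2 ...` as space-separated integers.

Answer: -18 12 46 46 6

Derivation:
Op 1: conn=39 S1=39 S2=39 S3=60 S4=39 blocked=[]
Op 2: conn=25 S1=39 S2=39 S3=46 S4=39 blocked=[]
Op 3: conn=7 S1=39 S2=39 S3=46 S4=21 blocked=[]
Op 4: conn=-12 S1=20 S2=39 S3=46 S4=21 blocked=[1, 2, 3, 4]
Op 5: conn=5 S1=20 S2=39 S3=46 S4=21 blocked=[]
Op 6: conn=5 S1=20 S2=46 S3=46 S4=21 blocked=[]
Op 7: conn=-10 S1=20 S2=46 S3=46 S4=6 blocked=[1, 2, 3, 4]
Op 8: conn=-18 S1=12 S2=46 S3=46 S4=6 blocked=[1, 2, 3, 4]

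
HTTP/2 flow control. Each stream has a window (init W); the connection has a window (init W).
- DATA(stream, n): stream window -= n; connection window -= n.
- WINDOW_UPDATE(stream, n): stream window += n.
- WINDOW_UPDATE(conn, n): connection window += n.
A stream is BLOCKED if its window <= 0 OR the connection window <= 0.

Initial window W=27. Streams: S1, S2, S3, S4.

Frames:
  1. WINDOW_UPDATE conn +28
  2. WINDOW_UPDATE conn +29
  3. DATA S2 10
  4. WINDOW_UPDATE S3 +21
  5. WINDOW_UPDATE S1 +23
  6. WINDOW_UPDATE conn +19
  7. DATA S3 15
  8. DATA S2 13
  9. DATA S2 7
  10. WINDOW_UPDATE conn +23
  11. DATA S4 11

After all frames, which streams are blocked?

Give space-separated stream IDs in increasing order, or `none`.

Answer: S2

Derivation:
Op 1: conn=55 S1=27 S2=27 S3=27 S4=27 blocked=[]
Op 2: conn=84 S1=27 S2=27 S3=27 S4=27 blocked=[]
Op 3: conn=74 S1=27 S2=17 S3=27 S4=27 blocked=[]
Op 4: conn=74 S1=27 S2=17 S3=48 S4=27 blocked=[]
Op 5: conn=74 S1=50 S2=17 S3=48 S4=27 blocked=[]
Op 6: conn=93 S1=50 S2=17 S3=48 S4=27 blocked=[]
Op 7: conn=78 S1=50 S2=17 S3=33 S4=27 blocked=[]
Op 8: conn=65 S1=50 S2=4 S3=33 S4=27 blocked=[]
Op 9: conn=58 S1=50 S2=-3 S3=33 S4=27 blocked=[2]
Op 10: conn=81 S1=50 S2=-3 S3=33 S4=27 blocked=[2]
Op 11: conn=70 S1=50 S2=-3 S3=33 S4=16 blocked=[2]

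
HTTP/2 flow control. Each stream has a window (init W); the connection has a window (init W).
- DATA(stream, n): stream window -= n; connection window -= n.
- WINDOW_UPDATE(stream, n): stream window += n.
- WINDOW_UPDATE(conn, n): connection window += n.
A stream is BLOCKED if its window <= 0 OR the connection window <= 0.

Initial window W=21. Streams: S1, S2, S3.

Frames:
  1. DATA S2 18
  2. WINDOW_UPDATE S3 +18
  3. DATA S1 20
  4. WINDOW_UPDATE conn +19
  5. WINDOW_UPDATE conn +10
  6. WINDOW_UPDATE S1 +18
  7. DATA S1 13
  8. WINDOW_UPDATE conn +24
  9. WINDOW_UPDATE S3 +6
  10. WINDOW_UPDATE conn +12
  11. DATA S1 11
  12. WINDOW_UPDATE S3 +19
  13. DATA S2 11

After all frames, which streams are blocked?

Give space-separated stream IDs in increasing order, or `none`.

Answer: S1 S2

Derivation:
Op 1: conn=3 S1=21 S2=3 S3=21 blocked=[]
Op 2: conn=3 S1=21 S2=3 S3=39 blocked=[]
Op 3: conn=-17 S1=1 S2=3 S3=39 blocked=[1, 2, 3]
Op 4: conn=2 S1=1 S2=3 S3=39 blocked=[]
Op 5: conn=12 S1=1 S2=3 S3=39 blocked=[]
Op 6: conn=12 S1=19 S2=3 S3=39 blocked=[]
Op 7: conn=-1 S1=6 S2=3 S3=39 blocked=[1, 2, 3]
Op 8: conn=23 S1=6 S2=3 S3=39 blocked=[]
Op 9: conn=23 S1=6 S2=3 S3=45 blocked=[]
Op 10: conn=35 S1=6 S2=3 S3=45 blocked=[]
Op 11: conn=24 S1=-5 S2=3 S3=45 blocked=[1]
Op 12: conn=24 S1=-5 S2=3 S3=64 blocked=[1]
Op 13: conn=13 S1=-5 S2=-8 S3=64 blocked=[1, 2]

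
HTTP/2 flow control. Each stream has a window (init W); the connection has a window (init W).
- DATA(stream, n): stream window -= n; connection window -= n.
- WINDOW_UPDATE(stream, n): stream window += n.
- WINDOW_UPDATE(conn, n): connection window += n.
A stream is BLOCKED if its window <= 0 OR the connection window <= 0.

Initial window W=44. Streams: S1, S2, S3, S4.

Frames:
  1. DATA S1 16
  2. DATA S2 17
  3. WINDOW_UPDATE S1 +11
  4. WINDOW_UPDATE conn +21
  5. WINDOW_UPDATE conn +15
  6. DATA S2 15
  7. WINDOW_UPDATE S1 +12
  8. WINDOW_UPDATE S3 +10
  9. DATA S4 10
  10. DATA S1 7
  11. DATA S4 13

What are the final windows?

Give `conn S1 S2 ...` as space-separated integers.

Answer: 2 44 12 54 21

Derivation:
Op 1: conn=28 S1=28 S2=44 S3=44 S4=44 blocked=[]
Op 2: conn=11 S1=28 S2=27 S3=44 S4=44 blocked=[]
Op 3: conn=11 S1=39 S2=27 S3=44 S4=44 blocked=[]
Op 4: conn=32 S1=39 S2=27 S3=44 S4=44 blocked=[]
Op 5: conn=47 S1=39 S2=27 S3=44 S4=44 blocked=[]
Op 6: conn=32 S1=39 S2=12 S3=44 S4=44 blocked=[]
Op 7: conn=32 S1=51 S2=12 S3=44 S4=44 blocked=[]
Op 8: conn=32 S1=51 S2=12 S3=54 S4=44 blocked=[]
Op 9: conn=22 S1=51 S2=12 S3=54 S4=34 blocked=[]
Op 10: conn=15 S1=44 S2=12 S3=54 S4=34 blocked=[]
Op 11: conn=2 S1=44 S2=12 S3=54 S4=21 blocked=[]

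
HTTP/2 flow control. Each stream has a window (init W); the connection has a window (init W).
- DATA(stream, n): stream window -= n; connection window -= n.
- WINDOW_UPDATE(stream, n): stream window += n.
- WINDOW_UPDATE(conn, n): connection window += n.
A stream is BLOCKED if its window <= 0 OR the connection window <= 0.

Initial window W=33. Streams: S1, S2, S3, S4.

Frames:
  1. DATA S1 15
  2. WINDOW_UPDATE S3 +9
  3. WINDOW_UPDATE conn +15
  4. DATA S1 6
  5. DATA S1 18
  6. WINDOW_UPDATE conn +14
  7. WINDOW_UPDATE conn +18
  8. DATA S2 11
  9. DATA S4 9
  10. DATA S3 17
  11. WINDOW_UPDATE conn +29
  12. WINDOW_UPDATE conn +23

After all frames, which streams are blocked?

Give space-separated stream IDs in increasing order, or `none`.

Op 1: conn=18 S1=18 S2=33 S3=33 S4=33 blocked=[]
Op 2: conn=18 S1=18 S2=33 S3=42 S4=33 blocked=[]
Op 3: conn=33 S1=18 S2=33 S3=42 S4=33 blocked=[]
Op 4: conn=27 S1=12 S2=33 S3=42 S4=33 blocked=[]
Op 5: conn=9 S1=-6 S2=33 S3=42 S4=33 blocked=[1]
Op 6: conn=23 S1=-6 S2=33 S3=42 S4=33 blocked=[1]
Op 7: conn=41 S1=-6 S2=33 S3=42 S4=33 blocked=[1]
Op 8: conn=30 S1=-6 S2=22 S3=42 S4=33 blocked=[1]
Op 9: conn=21 S1=-6 S2=22 S3=42 S4=24 blocked=[1]
Op 10: conn=4 S1=-6 S2=22 S3=25 S4=24 blocked=[1]
Op 11: conn=33 S1=-6 S2=22 S3=25 S4=24 blocked=[1]
Op 12: conn=56 S1=-6 S2=22 S3=25 S4=24 blocked=[1]

Answer: S1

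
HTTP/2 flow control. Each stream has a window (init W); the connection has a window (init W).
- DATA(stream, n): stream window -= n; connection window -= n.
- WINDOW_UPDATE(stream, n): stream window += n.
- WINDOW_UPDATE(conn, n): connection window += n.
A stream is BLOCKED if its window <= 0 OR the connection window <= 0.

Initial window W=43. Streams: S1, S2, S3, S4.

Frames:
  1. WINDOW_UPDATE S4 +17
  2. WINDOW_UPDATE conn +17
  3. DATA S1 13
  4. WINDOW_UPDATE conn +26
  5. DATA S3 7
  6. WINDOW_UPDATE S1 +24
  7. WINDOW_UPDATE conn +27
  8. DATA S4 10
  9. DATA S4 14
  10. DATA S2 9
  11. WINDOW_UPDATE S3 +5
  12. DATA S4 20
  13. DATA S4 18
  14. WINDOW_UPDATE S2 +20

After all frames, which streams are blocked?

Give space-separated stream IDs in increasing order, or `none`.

Op 1: conn=43 S1=43 S2=43 S3=43 S4=60 blocked=[]
Op 2: conn=60 S1=43 S2=43 S3=43 S4=60 blocked=[]
Op 3: conn=47 S1=30 S2=43 S3=43 S4=60 blocked=[]
Op 4: conn=73 S1=30 S2=43 S3=43 S4=60 blocked=[]
Op 5: conn=66 S1=30 S2=43 S3=36 S4=60 blocked=[]
Op 6: conn=66 S1=54 S2=43 S3=36 S4=60 blocked=[]
Op 7: conn=93 S1=54 S2=43 S3=36 S4=60 blocked=[]
Op 8: conn=83 S1=54 S2=43 S3=36 S4=50 blocked=[]
Op 9: conn=69 S1=54 S2=43 S3=36 S4=36 blocked=[]
Op 10: conn=60 S1=54 S2=34 S3=36 S4=36 blocked=[]
Op 11: conn=60 S1=54 S2=34 S3=41 S4=36 blocked=[]
Op 12: conn=40 S1=54 S2=34 S3=41 S4=16 blocked=[]
Op 13: conn=22 S1=54 S2=34 S3=41 S4=-2 blocked=[4]
Op 14: conn=22 S1=54 S2=54 S3=41 S4=-2 blocked=[4]

Answer: S4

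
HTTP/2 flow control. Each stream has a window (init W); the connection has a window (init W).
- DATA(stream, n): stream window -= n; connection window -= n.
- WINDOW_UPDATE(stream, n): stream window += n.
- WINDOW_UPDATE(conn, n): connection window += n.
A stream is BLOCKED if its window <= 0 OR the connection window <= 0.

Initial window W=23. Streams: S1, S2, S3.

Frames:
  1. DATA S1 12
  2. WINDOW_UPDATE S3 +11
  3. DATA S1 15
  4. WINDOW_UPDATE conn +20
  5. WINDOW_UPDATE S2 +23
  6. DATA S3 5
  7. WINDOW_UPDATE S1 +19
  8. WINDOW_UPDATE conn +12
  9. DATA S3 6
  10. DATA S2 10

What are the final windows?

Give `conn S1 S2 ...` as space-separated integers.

Answer: 7 15 36 23

Derivation:
Op 1: conn=11 S1=11 S2=23 S3=23 blocked=[]
Op 2: conn=11 S1=11 S2=23 S3=34 blocked=[]
Op 3: conn=-4 S1=-4 S2=23 S3=34 blocked=[1, 2, 3]
Op 4: conn=16 S1=-4 S2=23 S3=34 blocked=[1]
Op 5: conn=16 S1=-4 S2=46 S3=34 blocked=[1]
Op 6: conn=11 S1=-4 S2=46 S3=29 blocked=[1]
Op 7: conn=11 S1=15 S2=46 S3=29 blocked=[]
Op 8: conn=23 S1=15 S2=46 S3=29 blocked=[]
Op 9: conn=17 S1=15 S2=46 S3=23 blocked=[]
Op 10: conn=7 S1=15 S2=36 S3=23 blocked=[]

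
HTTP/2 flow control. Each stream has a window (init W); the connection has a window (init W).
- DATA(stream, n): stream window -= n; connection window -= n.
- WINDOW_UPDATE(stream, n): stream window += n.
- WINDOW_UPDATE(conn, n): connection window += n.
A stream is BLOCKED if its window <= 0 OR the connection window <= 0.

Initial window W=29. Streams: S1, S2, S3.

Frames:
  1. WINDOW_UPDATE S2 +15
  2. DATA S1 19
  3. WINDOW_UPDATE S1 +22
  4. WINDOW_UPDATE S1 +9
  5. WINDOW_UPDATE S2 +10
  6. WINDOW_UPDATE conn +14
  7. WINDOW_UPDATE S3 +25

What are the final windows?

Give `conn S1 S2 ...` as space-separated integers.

Op 1: conn=29 S1=29 S2=44 S3=29 blocked=[]
Op 2: conn=10 S1=10 S2=44 S3=29 blocked=[]
Op 3: conn=10 S1=32 S2=44 S3=29 blocked=[]
Op 4: conn=10 S1=41 S2=44 S3=29 blocked=[]
Op 5: conn=10 S1=41 S2=54 S3=29 blocked=[]
Op 6: conn=24 S1=41 S2=54 S3=29 blocked=[]
Op 7: conn=24 S1=41 S2=54 S3=54 blocked=[]

Answer: 24 41 54 54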